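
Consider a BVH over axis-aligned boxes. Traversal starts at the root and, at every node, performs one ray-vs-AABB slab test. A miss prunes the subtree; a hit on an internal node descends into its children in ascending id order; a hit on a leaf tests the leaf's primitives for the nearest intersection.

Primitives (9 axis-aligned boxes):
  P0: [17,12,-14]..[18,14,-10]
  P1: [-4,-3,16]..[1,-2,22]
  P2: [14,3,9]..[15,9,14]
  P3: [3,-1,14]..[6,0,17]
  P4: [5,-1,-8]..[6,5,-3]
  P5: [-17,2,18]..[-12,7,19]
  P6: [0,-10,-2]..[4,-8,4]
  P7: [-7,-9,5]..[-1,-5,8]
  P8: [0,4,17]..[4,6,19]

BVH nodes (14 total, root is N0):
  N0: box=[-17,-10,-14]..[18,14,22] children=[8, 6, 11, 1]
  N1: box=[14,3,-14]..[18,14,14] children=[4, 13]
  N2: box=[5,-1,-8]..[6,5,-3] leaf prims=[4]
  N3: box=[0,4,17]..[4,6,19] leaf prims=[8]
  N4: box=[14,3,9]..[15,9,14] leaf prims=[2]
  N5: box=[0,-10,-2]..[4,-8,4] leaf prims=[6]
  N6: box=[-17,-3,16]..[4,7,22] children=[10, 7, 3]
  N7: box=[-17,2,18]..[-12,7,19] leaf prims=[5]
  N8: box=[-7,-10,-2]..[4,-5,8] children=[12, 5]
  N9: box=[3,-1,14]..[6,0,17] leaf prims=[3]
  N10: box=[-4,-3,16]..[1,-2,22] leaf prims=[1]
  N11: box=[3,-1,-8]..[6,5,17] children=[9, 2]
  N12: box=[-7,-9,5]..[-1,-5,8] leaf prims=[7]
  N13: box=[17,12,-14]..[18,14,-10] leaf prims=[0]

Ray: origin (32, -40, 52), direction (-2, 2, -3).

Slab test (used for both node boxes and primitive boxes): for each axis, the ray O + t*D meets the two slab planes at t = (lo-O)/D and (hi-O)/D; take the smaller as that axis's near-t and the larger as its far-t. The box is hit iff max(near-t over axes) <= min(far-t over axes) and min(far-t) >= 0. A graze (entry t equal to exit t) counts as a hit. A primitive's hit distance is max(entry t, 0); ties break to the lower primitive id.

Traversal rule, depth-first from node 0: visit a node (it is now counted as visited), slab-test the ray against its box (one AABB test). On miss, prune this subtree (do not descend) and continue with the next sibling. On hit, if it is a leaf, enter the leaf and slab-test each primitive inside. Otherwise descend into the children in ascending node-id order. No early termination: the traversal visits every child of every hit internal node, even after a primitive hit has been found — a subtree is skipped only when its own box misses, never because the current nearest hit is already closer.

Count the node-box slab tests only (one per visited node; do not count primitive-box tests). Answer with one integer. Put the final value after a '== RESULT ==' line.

Trace the traversal:
N0 x:[7,49/2] y:[15,27] z:[10,22] -> hit [15,22], descend [1, 6, 8, 11]
  N1 x:[7,9] y:[43/2,27] z:[38/3,22] -> miss, prune
  N6 x:[14,49/2] y:[37/2,47/2] z:[10,12] -> miss, prune
  N8 x:[14,39/2] y:[15,35/2] z:[44/3,18] -> hit [15,35/2], descend [5, 12]
    N5 x:[14,16] y:[15,16] z:[16,18] -> hit [16,16] leaf, test {P6@t=16}
    N12 x:[33/2,39/2] y:[31/2,35/2] z:[44/3,47/3] -> miss, prune
  N11 x:[13,29/2] y:[39/2,45/2] z:[35/3,20] -> miss, prune

Summary -> nodes [0, 1, 6, 8, 5, 12, 11]; box-tests=7; leaf-entries=1; first=P6

== RESULT ==
7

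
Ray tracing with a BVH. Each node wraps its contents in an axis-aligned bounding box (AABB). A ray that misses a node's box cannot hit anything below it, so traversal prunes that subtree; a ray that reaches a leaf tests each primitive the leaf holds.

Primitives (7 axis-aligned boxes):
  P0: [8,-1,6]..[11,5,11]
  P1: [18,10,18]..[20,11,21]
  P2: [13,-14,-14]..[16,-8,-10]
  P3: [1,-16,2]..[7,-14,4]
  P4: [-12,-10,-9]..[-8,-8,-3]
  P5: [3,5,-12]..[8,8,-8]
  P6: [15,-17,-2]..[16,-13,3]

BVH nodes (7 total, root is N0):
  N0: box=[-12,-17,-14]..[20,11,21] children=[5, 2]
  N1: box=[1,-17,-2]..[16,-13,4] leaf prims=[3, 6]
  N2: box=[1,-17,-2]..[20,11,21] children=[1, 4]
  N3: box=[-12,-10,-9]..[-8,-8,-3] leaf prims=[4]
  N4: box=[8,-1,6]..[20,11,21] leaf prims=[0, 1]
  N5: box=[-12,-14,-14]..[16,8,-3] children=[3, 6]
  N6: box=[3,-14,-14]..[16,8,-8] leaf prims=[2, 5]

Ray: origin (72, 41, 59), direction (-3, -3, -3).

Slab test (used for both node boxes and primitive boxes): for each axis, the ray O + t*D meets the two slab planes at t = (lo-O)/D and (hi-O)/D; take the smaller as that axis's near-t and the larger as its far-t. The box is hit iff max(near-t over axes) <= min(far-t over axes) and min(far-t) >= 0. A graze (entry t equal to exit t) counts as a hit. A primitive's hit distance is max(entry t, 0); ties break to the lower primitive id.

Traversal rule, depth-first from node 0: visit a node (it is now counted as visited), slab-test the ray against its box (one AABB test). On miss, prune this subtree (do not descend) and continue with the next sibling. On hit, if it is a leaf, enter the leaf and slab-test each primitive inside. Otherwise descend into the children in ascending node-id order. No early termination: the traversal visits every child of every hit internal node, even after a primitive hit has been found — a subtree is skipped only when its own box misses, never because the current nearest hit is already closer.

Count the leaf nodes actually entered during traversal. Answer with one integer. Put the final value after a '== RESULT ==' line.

Walk:
N0 x:[52/3,28] y:[10,58/3] z:[38/3,73/3] -> hit [52/3,58/3], descend [2, 5]
  N2 x:[52/3,71/3] y:[10,58/3] z:[38/3,61/3] -> hit [52/3,58/3], descend [1, 4]
    N1 x:[56/3,71/3] y:[18,58/3] z:[55/3,61/3] -> hit [56/3,58/3] leaf, test {P3(miss), P6@t=56/3}
    N4 x:[52/3,64/3] y:[10,14] z:[38/3,53/3] -> miss, prune
  N5 x:[56/3,28] y:[11,55/3] z:[62/3,73/3] -> miss, prune

Summary -> nodes [0, 2, 1, 4, 5]; box-tests=5; leaf-entries=1; first=P6

== RESULT ==
1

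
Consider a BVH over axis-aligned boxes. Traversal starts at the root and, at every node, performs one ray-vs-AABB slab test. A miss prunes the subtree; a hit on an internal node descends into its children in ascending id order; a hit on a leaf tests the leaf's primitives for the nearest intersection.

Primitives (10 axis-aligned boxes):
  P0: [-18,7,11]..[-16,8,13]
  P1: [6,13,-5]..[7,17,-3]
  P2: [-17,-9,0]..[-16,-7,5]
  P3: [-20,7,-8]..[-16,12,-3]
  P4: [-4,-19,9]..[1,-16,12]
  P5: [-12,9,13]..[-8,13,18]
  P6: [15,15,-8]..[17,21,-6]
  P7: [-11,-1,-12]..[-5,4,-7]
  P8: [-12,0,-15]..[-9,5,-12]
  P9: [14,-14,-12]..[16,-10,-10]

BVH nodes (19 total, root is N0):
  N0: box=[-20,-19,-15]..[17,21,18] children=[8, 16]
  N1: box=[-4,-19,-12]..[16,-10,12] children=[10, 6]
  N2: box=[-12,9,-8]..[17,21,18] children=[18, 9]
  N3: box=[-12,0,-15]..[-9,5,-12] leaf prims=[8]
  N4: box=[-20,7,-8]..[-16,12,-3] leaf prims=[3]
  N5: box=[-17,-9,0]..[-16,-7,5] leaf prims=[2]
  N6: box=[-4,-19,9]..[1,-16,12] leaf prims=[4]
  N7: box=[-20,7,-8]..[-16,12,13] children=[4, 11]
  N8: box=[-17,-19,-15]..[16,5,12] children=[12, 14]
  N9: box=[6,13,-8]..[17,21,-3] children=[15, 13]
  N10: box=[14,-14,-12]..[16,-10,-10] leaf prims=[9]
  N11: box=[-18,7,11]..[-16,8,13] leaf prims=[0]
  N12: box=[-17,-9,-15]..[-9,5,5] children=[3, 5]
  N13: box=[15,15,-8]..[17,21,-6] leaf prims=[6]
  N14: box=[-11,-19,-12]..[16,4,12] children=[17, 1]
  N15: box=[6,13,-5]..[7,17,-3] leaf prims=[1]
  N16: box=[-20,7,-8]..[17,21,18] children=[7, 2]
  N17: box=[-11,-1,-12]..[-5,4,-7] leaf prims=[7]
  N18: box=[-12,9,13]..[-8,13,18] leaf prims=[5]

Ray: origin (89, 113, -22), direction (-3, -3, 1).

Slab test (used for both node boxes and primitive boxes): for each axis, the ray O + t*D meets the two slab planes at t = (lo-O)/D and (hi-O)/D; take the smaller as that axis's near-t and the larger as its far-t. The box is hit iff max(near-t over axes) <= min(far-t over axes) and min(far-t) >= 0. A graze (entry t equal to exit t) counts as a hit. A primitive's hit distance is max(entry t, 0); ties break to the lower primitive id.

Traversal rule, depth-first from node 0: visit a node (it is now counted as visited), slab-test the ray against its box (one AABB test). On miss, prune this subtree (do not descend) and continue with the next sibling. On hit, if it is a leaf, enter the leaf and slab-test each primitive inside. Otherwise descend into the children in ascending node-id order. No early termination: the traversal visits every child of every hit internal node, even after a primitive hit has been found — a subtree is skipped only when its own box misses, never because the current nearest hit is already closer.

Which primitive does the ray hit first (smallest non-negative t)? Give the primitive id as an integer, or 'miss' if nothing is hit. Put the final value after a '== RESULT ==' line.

Trace the traversal:
N0 x:[24,109/3] y:[92/3,44] z:[7,40] -> hit [92/3,109/3], descend [8, 16]
  N8 x:[73/3,106/3] y:[36,44] z:[7,34] -> miss, prune
  N16 x:[24,109/3] y:[92/3,106/3] z:[14,40] -> hit [92/3,106/3], descend [2, 7]
    N2 x:[24,101/3] y:[92/3,104/3] z:[14,40] -> hit [92/3,101/3], descend [9, 18]
      N9 x:[24,83/3] y:[92/3,100/3] z:[14,19] -> miss, prune
      N18 x:[97/3,101/3] y:[100/3,104/3] z:[35,40] -> miss, prune
    N7 x:[35,109/3] y:[101/3,106/3] z:[14,35] -> hit [35,35], descend [4, 11]
      N4 x:[35,109/3] y:[101/3,106/3] z:[14,19] -> miss, prune
      N11 x:[35,107/3] y:[35,106/3] z:[33,35] -> hit [35,35] leaf, test {P0@t=35}

9 AABB tests over nodes [0, 8, 16, 2, 9, 18, 7, 4, 11]; 1 leaf entered; closest P0.

== RESULT ==
0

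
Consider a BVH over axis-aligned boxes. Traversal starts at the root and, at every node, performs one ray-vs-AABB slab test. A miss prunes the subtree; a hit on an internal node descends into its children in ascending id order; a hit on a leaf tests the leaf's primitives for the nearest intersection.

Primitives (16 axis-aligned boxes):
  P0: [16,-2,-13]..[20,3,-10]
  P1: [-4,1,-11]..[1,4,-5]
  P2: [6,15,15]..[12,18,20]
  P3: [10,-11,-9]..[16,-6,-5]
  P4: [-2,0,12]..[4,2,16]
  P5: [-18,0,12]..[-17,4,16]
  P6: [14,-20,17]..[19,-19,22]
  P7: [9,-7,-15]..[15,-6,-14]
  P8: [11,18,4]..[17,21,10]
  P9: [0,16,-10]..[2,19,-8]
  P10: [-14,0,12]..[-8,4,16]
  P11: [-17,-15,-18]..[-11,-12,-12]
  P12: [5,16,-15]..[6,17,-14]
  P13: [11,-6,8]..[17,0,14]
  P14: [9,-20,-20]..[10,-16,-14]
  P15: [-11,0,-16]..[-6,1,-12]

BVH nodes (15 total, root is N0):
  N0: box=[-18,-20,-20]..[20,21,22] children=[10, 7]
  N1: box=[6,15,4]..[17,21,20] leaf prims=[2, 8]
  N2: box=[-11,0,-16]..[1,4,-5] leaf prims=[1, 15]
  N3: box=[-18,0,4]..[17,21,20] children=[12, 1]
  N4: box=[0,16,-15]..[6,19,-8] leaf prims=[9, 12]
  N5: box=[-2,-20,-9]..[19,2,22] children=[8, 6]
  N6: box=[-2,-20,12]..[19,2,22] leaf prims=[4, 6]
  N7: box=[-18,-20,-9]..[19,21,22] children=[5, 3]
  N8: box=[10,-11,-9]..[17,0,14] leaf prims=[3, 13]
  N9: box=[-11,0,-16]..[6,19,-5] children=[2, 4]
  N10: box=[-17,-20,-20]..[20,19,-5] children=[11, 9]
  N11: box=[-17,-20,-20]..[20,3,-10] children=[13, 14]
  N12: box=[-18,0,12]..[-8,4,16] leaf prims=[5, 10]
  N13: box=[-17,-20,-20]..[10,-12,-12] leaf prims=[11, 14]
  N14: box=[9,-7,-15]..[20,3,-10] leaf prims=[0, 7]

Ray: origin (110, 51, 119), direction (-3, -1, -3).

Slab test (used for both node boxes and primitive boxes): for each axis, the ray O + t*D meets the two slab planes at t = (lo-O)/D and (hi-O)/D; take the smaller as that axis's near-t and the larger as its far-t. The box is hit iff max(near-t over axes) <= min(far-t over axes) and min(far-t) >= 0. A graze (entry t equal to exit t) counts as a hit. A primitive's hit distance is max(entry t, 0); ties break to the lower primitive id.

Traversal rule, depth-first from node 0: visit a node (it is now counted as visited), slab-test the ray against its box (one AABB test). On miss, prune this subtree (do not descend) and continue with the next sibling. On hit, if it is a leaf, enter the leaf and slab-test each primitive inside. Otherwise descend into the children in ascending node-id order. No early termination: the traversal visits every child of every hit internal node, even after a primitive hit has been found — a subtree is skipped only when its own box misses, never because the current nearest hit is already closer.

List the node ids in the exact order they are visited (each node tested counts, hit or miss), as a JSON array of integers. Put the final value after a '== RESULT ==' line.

Traverse from the root:
N0 x:[30,128/3] y:[30,71] z:[97/3,139/3] -> hit [97/3,128/3], descend [7, 10]
  N7 x:[91/3,128/3] y:[30,71] z:[97/3,128/3] -> hit [97/3,128/3], descend [3, 5]
    N3 x:[31,128/3] y:[30,51] z:[33,115/3] -> hit [33,115/3], descend [1, 12]
      N1 x:[31,104/3] y:[30,36] z:[33,115/3] -> hit [33,104/3] leaf, test {P2@t=33, P8(miss)}
      N12 x:[118/3,128/3] y:[47,51] z:[103/3,107/3] -> miss, prune
    N5 x:[91/3,112/3] y:[49,71] z:[97/3,128/3] -> miss, prune
  N10 x:[30,127/3] y:[32,71] z:[124/3,139/3] -> hit [124/3,127/3], descend [9, 11]
    N9 x:[104/3,121/3] y:[32,51] z:[124/3,45] -> miss, prune
    N11 x:[30,127/3] y:[48,71] z:[43,139/3] -> miss, prune

Visited [0, 7, 3, 1, 12, 5, 10, 9, 11]. Tests: 9 box, 1 leaf. Nearest: P2.

== RESULT ==
[0, 7, 3, 1, 12, 5, 10, 9, 11]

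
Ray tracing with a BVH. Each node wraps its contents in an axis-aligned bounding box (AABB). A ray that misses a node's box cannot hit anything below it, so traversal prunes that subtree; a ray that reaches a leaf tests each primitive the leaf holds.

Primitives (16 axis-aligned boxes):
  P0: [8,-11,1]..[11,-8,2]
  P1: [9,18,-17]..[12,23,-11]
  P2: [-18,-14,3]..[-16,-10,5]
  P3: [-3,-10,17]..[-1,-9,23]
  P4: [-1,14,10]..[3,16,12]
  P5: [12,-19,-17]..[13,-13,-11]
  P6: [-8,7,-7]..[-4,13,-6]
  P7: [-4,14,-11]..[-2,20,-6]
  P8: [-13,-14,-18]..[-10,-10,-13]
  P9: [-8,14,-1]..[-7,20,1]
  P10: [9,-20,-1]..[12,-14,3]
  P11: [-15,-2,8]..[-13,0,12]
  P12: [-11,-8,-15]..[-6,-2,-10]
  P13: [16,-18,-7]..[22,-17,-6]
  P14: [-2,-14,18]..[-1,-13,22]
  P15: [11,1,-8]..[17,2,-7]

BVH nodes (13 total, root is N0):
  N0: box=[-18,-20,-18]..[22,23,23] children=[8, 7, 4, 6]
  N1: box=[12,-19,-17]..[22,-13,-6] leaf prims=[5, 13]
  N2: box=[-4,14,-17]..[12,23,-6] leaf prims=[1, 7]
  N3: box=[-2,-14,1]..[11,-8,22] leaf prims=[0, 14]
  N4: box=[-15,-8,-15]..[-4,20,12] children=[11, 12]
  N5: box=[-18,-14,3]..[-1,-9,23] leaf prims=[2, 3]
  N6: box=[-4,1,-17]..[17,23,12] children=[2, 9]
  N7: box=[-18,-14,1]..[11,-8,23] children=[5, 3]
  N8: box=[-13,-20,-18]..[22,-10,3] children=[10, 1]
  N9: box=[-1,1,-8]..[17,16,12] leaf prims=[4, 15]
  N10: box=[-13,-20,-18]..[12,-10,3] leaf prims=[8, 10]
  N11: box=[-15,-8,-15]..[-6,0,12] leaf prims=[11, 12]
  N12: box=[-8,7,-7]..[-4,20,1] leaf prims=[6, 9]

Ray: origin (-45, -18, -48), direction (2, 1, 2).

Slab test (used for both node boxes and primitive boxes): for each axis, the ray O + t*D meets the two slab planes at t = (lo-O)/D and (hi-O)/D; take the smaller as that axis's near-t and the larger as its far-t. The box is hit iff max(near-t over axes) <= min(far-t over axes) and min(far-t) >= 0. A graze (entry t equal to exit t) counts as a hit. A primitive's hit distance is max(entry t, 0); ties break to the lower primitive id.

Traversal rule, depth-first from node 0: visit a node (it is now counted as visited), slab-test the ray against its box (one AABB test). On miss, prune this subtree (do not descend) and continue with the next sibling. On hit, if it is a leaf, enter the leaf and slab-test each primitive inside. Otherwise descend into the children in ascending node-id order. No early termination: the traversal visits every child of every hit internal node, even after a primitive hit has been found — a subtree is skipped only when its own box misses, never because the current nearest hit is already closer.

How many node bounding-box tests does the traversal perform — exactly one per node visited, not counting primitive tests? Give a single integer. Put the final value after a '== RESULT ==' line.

Trace the traversal:
N0 x:[27/2,67/2] y:[-2,41] z:[15,71/2] -> hit [15,67/2], descend [4, 6, 7, 8]
  N4 x:[15,41/2] y:[10,38] z:[33/2,30] -> hit [33/2,41/2], descend [11, 12]
    N11 x:[15,39/2] y:[10,18] z:[33/2,30] -> hit [33/2,18] leaf, test {P11(miss), P12(miss)}
    N12 x:[37/2,41/2] y:[25,38] z:[41/2,49/2] -> miss, prune
  N6 x:[41/2,31] y:[19,41] z:[31/2,30] -> hit [41/2,30], descend [2, 9]
    N2 x:[41/2,57/2] y:[32,41] z:[31/2,21] -> miss, prune
    N9 x:[22,31] y:[19,34] z:[20,30] -> hit [22,30] leaf, test {P4(miss), P15(miss)}
  N7 x:[27/2,28] y:[4,10] z:[49/2,71/2] -> miss, prune
  N8 x:[16,67/2] y:[-2,8] z:[15,51/2] -> miss, prune

Visited [0, 4, 11, 12, 6, 2, 9, 7, 8]. Tests: 9 box, 2 leaf. Nearest: miss.

== RESULT ==
9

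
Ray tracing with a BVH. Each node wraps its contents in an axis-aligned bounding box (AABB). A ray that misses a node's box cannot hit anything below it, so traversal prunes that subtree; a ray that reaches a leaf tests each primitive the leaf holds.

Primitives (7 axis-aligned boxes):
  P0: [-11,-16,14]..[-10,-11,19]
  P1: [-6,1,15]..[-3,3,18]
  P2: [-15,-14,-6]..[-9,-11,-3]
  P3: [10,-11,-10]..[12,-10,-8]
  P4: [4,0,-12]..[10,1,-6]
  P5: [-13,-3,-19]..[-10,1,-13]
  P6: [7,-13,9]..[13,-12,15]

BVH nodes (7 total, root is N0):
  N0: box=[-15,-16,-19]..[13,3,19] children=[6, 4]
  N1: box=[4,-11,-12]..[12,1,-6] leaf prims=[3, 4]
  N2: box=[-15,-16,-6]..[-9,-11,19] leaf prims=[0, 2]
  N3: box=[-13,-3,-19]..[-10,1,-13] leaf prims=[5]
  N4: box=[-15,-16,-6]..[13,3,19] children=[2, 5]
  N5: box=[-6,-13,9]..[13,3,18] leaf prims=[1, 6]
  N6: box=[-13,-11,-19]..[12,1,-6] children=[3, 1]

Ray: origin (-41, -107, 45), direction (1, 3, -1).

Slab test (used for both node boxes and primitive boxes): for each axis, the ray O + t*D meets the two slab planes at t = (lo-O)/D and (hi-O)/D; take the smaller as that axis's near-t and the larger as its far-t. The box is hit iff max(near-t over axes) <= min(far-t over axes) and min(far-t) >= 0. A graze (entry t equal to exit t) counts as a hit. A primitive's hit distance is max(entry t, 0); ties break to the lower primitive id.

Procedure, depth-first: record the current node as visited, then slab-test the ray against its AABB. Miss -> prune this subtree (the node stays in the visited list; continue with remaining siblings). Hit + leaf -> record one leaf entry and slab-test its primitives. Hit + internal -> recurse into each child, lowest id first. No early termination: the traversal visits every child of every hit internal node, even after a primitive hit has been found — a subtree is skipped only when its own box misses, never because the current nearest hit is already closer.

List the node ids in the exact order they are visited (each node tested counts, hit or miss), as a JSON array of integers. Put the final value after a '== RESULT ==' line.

Walk:
N0 x:[26,54] y:[91/3,110/3] z:[26,64] -> hit [91/3,110/3], descend [4, 6]
  N4 x:[26,54] y:[91/3,110/3] z:[26,51] -> hit [91/3,110/3], descend [2, 5]
    N2 x:[26,32] y:[91/3,32] z:[26,51] -> hit [91/3,32] leaf, test {P0@t=91/3, P2(miss)}
    N5 x:[35,54] y:[94/3,110/3] z:[27,36] -> hit [35,36] leaf, test {P1(miss), P6(miss)}
  N6 x:[28,53] y:[32,36] z:[51,64] -> miss, prune

order=[0, 4, 2, 5, 6]  |boxes|=5  |leaves|=2  hit=P0

== RESULT ==
[0, 4, 2, 5, 6]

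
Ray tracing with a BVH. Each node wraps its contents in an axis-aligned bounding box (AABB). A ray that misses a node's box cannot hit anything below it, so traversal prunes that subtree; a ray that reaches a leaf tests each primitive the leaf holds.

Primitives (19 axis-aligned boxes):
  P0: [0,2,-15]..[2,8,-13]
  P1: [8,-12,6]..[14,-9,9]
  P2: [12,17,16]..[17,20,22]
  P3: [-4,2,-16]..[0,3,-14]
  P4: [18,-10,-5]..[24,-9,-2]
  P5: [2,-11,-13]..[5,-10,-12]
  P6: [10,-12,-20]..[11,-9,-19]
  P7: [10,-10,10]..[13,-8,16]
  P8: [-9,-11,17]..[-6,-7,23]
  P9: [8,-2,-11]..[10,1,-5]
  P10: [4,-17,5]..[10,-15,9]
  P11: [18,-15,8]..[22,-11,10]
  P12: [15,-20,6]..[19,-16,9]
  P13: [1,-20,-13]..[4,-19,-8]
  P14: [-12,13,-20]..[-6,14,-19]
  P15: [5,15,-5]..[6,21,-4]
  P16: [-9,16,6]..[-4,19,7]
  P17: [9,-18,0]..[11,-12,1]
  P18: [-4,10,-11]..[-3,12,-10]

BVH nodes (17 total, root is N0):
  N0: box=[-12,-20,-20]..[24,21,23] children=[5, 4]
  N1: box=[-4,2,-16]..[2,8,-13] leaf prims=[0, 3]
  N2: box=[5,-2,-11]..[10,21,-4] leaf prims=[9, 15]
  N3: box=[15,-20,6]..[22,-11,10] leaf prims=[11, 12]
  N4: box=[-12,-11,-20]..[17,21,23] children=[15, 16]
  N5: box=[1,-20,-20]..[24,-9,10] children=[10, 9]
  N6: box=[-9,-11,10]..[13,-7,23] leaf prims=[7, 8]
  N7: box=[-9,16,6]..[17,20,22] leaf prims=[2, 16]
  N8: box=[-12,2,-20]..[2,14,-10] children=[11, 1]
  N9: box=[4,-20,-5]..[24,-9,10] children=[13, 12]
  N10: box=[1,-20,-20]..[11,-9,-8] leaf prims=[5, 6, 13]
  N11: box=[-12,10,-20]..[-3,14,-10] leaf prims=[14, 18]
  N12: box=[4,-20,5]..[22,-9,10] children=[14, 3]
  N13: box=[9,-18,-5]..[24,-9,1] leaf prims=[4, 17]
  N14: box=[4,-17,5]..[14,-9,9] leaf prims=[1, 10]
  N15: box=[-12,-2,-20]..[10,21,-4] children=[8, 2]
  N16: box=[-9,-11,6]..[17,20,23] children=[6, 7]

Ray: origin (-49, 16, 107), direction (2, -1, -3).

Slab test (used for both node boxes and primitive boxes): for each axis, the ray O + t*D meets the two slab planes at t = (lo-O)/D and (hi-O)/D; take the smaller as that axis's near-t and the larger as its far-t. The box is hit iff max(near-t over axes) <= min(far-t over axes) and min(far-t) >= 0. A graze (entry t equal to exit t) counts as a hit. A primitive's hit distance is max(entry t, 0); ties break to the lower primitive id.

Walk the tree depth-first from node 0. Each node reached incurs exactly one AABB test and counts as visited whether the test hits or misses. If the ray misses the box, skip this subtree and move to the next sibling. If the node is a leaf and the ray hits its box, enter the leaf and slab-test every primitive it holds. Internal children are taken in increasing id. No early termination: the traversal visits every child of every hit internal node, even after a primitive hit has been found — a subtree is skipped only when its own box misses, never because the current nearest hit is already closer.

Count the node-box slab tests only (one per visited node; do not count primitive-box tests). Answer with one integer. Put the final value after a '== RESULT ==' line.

Trace the traversal:
N0 x:[37/2,73/2] y:[-5,36] z:[28,127/3] -> hit [28,36], descend [4, 5]
  N4 x:[37/2,33] y:[-5,27] z:[28,127/3] -> miss, prune
  N5 x:[25,73/2] y:[25,36] z:[97/3,127/3] -> hit [97/3,36], descend [9, 10]
    N9 x:[53/2,73/2] y:[25,36] z:[97/3,112/3] -> hit [97/3,36], descend [12, 13]
      N12 x:[53/2,71/2] y:[25,36] z:[97/3,34] -> hit [97/3,34], descend [3, 14]
        N3 x:[32,71/2] y:[27,36] z:[97/3,101/3] -> hit [97/3,101/3] leaf, test {P11(miss), P12@t=98/3}
        N14 x:[53/2,63/2] y:[25,33] z:[98/3,34] -> miss, prune
      N13 x:[29,73/2] y:[25,34] z:[106/3,112/3] -> miss, prune
    N10 x:[25,30] y:[25,36] z:[115/3,127/3] -> miss, prune

Visited [0, 4, 5, 9, 12, 3, 14, 13, 10]. Tests: 9 box, 1 leaf. Nearest: P12.

== RESULT ==
9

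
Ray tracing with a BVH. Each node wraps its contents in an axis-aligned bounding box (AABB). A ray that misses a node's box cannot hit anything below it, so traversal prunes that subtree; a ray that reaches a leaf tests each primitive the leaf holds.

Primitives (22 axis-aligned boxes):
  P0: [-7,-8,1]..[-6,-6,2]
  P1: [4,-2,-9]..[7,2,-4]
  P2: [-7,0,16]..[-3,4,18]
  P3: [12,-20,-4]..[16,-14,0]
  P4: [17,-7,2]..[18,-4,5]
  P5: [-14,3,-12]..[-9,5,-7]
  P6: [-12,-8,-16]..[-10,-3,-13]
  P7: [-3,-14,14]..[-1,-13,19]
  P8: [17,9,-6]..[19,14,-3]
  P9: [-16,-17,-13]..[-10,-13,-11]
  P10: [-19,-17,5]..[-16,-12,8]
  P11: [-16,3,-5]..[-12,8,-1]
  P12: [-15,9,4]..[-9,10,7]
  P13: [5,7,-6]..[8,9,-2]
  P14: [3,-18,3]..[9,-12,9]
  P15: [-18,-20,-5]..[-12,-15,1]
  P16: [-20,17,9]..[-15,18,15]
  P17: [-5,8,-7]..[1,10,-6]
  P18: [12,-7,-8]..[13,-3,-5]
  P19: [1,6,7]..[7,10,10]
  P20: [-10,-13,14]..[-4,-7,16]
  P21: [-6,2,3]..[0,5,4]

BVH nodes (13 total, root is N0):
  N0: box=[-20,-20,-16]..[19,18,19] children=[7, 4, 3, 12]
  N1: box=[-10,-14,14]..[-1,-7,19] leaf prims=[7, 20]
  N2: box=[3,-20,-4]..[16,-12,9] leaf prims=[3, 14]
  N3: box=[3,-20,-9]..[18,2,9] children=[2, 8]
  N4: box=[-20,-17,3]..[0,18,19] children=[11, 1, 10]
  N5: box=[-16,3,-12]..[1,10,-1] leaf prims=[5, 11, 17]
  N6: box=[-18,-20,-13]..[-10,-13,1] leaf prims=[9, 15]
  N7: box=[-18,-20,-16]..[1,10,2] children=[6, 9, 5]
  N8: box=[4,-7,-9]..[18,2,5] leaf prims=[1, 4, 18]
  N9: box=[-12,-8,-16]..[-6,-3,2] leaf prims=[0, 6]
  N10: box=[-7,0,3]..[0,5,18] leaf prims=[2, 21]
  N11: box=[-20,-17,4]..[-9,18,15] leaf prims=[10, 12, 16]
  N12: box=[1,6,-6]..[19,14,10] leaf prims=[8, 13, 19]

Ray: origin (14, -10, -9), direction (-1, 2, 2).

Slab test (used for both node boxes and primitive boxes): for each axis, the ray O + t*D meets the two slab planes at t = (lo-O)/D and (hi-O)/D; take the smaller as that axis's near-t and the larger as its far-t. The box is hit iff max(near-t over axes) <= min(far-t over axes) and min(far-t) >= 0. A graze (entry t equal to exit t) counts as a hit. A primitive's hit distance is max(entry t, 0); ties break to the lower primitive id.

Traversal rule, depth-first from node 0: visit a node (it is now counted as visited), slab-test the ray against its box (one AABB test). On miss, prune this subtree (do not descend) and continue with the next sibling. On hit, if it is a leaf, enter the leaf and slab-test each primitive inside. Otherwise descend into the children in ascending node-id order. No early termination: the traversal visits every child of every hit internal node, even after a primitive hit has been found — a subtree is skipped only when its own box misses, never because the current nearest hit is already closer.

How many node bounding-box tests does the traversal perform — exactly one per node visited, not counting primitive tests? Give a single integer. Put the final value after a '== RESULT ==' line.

Trace the traversal:
N0 x:[-5,34] y:[-5,14] z:[-7/2,14] -> hit [-7/2,14], descend [3, 4, 7, 12]
  N3 x:[-4,11] y:[-5,6] z:[0,9] -> hit [0,6], descend [2, 8]
    N2 x:[-2,11] y:[-5,-1] z:[5/2,9] -> miss, prune
    N8 x:[-4,10] y:[3/2,6] z:[0,7] -> hit [3/2,6] leaf, test {P1(miss), P4(miss), P18@t=3/2}
  N4 x:[14,34] y:[-7/2,14] z:[6,14] -> hit [14,14], descend [1, 10, 11]
    N1 x:[15,24] y:[-2,3/2] z:[23/2,14] -> miss, prune
    N10 x:[14,21] y:[5,15/2] z:[6,27/2] -> miss, prune
    N11 x:[23,34] y:[-7/2,14] z:[13/2,12] -> miss, prune
  N7 x:[13,32] y:[-5,10] z:[-7/2,11/2] -> miss, prune
  N12 x:[-5,13] y:[8,12] z:[3/2,19/2] -> hit [8,19/2] leaf, test {P8(miss), P13(miss), P19@t=8}

10 AABB tests over nodes [0, 3, 2, 8, 4, 1, 10, 11, 7, 12]; 2 leaves entered; closest P18.

== RESULT ==
10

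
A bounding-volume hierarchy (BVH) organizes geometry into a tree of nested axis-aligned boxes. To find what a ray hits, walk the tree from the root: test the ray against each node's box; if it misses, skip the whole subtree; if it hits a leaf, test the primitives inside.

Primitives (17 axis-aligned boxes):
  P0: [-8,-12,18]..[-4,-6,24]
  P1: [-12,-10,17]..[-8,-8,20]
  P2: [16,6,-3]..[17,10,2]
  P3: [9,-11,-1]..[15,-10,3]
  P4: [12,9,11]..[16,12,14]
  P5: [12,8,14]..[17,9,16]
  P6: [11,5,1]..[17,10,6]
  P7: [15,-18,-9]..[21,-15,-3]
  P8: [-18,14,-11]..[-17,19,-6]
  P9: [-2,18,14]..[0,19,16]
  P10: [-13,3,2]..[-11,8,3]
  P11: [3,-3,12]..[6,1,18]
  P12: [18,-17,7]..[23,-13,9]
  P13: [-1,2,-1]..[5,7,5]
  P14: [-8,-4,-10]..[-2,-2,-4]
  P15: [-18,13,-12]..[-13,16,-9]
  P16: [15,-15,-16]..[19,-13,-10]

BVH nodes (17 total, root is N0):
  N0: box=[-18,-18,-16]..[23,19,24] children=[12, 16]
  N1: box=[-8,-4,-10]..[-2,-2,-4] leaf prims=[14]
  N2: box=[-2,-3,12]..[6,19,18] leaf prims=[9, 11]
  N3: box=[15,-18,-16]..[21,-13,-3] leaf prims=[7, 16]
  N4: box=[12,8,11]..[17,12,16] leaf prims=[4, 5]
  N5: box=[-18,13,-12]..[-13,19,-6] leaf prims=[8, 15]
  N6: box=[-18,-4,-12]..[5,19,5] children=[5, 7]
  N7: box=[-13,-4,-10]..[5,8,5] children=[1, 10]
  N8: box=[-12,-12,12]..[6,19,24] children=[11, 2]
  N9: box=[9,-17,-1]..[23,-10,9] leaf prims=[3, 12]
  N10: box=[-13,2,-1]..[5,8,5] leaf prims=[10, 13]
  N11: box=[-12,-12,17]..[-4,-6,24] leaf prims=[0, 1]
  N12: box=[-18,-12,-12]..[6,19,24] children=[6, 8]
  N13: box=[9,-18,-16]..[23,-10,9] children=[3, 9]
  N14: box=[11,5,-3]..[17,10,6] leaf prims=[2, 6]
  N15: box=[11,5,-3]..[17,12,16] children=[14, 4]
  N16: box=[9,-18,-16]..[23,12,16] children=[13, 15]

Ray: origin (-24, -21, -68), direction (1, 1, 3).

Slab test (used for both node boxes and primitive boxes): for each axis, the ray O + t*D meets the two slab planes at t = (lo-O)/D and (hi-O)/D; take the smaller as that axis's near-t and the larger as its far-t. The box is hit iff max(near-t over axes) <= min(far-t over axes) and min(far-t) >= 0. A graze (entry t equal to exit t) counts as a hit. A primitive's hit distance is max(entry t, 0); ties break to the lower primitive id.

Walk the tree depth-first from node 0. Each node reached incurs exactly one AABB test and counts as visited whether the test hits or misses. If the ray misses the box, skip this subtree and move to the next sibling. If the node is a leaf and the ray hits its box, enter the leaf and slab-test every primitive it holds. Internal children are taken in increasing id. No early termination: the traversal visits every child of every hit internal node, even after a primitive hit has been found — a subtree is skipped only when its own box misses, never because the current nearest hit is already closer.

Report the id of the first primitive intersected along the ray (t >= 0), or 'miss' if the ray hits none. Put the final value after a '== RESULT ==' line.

Traverse from the root:
N0 x:[6,47] y:[3,40] z:[52/3,92/3] -> hit [52/3,92/3], descend [12, 16]
  N12 x:[6,30] y:[9,40] z:[56/3,92/3] -> hit [56/3,30], descend [6, 8]
    N6 x:[6,29] y:[17,40] z:[56/3,73/3] -> hit [56/3,73/3], descend [5, 7]
      N5 x:[6,11] y:[34,40] z:[56/3,62/3] -> miss, prune
      N7 x:[11,29] y:[17,29] z:[58/3,73/3] -> hit [58/3,73/3], descend [1, 10]
        N1 x:[16,22] y:[17,19] z:[58/3,64/3] -> miss, prune
        N10 x:[11,29] y:[23,29] z:[67/3,73/3] -> hit [23,73/3] leaf, test {P10(miss), P13@t=23}
    N8 x:[12,30] y:[9,40] z:[80/3,92/3] -> hit [80/3,30], descend [2, 11]
      N2 x:[22,30] y:[18,40] z:[80/3,86/3] -> hit [80/3,86/3] leaf, test {P9(miss), P11(miss)}
      N11 x:[12,20] y:[9,15] z:[85/3,92/3] -> miss, prune
  N16 x:[33,47] y:[3,33] z:[52/3,28] -> miss, prune

Visited [0, 12, 6, 5, 7, 1, 10, 8, 2, 11, 16]. Tests: 11 box, 2 leaf. Nearest: P13.

== RESULT ==
13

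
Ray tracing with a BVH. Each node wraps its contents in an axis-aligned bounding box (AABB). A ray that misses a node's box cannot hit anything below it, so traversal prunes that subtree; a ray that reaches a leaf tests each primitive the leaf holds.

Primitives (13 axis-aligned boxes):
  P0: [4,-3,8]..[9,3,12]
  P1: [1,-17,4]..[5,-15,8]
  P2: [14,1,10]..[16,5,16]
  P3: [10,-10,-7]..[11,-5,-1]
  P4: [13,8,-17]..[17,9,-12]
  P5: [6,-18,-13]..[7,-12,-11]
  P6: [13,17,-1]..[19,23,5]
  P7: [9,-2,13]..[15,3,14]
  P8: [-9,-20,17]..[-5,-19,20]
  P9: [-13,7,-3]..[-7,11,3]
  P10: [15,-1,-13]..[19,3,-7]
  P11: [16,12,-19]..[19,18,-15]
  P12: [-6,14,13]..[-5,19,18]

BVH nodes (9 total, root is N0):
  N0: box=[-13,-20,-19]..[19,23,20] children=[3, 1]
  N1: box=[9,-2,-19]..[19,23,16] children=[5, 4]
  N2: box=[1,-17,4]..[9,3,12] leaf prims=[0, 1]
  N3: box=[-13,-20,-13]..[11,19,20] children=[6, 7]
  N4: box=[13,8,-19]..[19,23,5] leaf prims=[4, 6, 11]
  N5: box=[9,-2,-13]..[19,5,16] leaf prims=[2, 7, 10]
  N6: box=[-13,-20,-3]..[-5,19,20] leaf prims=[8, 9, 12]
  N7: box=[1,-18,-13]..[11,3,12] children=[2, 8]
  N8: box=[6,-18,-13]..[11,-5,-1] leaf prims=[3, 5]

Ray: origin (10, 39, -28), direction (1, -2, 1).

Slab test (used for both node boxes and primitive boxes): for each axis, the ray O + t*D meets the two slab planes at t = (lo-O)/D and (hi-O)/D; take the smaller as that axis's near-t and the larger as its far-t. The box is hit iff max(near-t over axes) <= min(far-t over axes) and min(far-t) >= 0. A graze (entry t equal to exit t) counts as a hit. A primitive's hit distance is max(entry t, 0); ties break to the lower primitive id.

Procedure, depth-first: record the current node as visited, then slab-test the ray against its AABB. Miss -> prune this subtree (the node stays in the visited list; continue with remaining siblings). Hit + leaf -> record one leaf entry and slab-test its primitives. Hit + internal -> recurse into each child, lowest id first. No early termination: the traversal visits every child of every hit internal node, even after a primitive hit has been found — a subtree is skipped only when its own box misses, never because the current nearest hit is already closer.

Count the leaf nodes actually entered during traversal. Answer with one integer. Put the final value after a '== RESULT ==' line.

Trace the traversal:
N0 x:[-23,9] y:[8,59/2] z:[9,48] -> hit [9,9], descend [1, 3]
  N1 x:[-1,9] y:[8,41/2] z:[9,44] -> hit [9,9], descend [4, 5]
    N4 x:[3,9] y:[8,31/2] z:[9,33] -> hit [9,9] leaf, test {P4(miss), P6(miss), P11(miss)}
    N5 x:[-1,9] y:[17,41/2] z:[15,44] -> miss, prune
  N3 x:[-23,1] y:[10,59/2] z:[15,48] -> miss, prune

order=[0, 1, 4, 5, 3]  |boxes|=5  |leaves|=1  hit=miss

== RESULT ==
1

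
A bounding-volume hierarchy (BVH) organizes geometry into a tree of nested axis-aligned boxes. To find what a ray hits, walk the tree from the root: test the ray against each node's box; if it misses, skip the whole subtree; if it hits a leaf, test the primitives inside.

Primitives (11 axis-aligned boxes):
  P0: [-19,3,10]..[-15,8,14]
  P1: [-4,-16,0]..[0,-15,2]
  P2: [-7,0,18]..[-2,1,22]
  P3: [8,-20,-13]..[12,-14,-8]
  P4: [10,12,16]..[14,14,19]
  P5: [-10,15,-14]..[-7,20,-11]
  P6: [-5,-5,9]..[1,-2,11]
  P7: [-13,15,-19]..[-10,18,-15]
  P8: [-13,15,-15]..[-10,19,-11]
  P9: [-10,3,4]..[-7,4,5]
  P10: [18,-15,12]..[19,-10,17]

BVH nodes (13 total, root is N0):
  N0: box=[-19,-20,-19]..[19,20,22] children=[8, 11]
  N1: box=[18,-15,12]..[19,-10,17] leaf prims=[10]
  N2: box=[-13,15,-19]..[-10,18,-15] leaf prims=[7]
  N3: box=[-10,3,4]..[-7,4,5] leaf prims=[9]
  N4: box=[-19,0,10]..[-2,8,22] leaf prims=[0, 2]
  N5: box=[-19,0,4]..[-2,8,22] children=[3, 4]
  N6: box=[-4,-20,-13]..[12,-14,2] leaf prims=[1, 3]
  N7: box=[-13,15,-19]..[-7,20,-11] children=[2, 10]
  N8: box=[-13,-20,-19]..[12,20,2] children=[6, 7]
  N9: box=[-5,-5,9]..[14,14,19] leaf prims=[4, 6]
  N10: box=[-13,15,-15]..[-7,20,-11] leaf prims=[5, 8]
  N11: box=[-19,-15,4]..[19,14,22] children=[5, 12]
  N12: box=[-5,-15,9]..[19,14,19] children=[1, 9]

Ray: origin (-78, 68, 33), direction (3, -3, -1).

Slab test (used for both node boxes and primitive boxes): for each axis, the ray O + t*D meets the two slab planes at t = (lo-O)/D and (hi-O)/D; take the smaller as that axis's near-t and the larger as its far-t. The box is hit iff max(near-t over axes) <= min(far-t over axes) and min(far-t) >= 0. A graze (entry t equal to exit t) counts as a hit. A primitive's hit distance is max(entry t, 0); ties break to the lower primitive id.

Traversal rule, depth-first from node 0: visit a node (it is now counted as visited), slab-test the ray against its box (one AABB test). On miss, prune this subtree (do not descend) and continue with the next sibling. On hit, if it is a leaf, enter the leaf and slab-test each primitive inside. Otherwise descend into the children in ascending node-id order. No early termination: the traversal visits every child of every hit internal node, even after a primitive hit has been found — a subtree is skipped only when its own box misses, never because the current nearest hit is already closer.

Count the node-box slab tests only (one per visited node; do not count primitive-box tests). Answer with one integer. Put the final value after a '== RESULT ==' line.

Walk:
N0 x:[59/3,97/3] y:[16,88/3] z:[11,52] -> hit [59/3,88/3], descend [8, 11]
  N8 x:[65/3,30] y:[16,88/3] z:[31,52] -> miss, prune
  N11 x:[59/3,97/3] y:[18,83/3] z:[11,29] -> hit [59/3,83/3], descend [5, 12]
    N5 x:[59/3,76/3] y:[20,68/3] z:[11,29] -> hit [20,68/3], descend [3, 4]
      N3 x:[68/3,71/3] y:[64/3,65/3] z:[28,29] -> miss, prune
      N4 x:[59/3,76/3] y:[20,68/3] z:[11,23] -> hit [20,68/3] leaf, test {P0@t=20, P2(miss)}
    N12 x:[73/3,97/3] y:[18,83/3] z:[14,24] -> miss, prune

order=[0, 8, 11, 5, 3, 4, 12]  |boxes|=7  |leaves|=1  hit=P0

== RESULT ==
7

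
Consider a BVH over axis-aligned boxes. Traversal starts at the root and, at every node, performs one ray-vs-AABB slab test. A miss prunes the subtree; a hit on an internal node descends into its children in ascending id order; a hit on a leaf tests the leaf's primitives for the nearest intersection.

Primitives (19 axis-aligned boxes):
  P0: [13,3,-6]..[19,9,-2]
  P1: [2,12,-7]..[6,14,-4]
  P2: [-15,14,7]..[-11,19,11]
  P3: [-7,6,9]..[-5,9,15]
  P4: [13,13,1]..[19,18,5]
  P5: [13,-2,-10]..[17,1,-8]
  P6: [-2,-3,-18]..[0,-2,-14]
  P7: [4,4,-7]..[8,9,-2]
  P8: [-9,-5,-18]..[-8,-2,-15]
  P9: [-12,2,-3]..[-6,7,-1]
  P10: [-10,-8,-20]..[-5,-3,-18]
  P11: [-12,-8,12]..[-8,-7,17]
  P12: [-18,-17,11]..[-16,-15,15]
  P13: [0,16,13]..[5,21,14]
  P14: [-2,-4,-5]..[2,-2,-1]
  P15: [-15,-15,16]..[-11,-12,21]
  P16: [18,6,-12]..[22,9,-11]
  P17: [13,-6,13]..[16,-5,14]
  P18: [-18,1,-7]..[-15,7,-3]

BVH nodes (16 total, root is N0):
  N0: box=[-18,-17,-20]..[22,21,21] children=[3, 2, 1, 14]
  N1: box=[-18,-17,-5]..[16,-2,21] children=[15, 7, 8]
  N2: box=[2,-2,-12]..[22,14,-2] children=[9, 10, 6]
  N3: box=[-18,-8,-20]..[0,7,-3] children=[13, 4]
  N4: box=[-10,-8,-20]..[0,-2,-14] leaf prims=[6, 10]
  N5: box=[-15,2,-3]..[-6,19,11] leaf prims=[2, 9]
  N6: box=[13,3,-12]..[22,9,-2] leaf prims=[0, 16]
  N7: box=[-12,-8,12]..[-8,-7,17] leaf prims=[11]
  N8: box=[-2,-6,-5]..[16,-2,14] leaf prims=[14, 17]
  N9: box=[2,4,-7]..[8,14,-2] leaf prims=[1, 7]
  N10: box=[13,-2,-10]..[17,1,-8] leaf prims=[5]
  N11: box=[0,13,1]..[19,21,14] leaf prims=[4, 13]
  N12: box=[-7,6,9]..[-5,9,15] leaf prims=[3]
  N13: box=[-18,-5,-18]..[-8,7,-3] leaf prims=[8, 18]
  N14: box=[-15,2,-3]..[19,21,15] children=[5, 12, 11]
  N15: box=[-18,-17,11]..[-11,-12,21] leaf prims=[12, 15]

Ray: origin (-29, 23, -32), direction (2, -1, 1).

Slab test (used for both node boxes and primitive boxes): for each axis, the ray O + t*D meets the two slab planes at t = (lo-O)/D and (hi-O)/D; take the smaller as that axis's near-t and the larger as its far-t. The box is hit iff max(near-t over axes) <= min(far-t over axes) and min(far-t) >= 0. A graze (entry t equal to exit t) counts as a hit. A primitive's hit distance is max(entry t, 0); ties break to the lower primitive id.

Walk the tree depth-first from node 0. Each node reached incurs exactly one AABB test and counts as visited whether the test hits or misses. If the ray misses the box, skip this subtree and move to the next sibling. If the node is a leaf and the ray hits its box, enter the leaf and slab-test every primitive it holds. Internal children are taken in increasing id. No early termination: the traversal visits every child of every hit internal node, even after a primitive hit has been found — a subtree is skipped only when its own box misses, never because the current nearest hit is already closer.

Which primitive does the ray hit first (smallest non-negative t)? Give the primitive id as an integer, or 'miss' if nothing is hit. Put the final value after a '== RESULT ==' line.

Trace the traversal:
N0 x:[11/2,51/2] y:[2,40] z:[12,53] -> hit [12,51/2], descend [1, 2, 3, 14]
  N1 x:[11/2,45/2] y:[25,40] z:[27,53] -> miss, prune
  N2 x:[31/2,51/2] y:[9,25] z:[20,30] -> hit [20,25], descend [6, 9, 10]
    N6 x:[21,51/2] y:[14,20] z:[20,30] -> miss, prune
    N9 x:[31/2,37/2] y:[9,19] z:[25,30] -> miss, prune
    N10 x:[21,23] y:[22,25] z:[22,24] -> hit [22,23] leaf, test {P5@t=22}
  N3 x:[11/2,29/2] y:[16,31] z:[12,29] -> miss, prune
  N14 x:[7,24] y:[2,21] z:[29,47] -> miss, prune

8 AABB tests over nodes [0, 1, 2, 6, 9, 10, 3, 14]; 1 leaf entered; closest P5.

== RESULT ==
5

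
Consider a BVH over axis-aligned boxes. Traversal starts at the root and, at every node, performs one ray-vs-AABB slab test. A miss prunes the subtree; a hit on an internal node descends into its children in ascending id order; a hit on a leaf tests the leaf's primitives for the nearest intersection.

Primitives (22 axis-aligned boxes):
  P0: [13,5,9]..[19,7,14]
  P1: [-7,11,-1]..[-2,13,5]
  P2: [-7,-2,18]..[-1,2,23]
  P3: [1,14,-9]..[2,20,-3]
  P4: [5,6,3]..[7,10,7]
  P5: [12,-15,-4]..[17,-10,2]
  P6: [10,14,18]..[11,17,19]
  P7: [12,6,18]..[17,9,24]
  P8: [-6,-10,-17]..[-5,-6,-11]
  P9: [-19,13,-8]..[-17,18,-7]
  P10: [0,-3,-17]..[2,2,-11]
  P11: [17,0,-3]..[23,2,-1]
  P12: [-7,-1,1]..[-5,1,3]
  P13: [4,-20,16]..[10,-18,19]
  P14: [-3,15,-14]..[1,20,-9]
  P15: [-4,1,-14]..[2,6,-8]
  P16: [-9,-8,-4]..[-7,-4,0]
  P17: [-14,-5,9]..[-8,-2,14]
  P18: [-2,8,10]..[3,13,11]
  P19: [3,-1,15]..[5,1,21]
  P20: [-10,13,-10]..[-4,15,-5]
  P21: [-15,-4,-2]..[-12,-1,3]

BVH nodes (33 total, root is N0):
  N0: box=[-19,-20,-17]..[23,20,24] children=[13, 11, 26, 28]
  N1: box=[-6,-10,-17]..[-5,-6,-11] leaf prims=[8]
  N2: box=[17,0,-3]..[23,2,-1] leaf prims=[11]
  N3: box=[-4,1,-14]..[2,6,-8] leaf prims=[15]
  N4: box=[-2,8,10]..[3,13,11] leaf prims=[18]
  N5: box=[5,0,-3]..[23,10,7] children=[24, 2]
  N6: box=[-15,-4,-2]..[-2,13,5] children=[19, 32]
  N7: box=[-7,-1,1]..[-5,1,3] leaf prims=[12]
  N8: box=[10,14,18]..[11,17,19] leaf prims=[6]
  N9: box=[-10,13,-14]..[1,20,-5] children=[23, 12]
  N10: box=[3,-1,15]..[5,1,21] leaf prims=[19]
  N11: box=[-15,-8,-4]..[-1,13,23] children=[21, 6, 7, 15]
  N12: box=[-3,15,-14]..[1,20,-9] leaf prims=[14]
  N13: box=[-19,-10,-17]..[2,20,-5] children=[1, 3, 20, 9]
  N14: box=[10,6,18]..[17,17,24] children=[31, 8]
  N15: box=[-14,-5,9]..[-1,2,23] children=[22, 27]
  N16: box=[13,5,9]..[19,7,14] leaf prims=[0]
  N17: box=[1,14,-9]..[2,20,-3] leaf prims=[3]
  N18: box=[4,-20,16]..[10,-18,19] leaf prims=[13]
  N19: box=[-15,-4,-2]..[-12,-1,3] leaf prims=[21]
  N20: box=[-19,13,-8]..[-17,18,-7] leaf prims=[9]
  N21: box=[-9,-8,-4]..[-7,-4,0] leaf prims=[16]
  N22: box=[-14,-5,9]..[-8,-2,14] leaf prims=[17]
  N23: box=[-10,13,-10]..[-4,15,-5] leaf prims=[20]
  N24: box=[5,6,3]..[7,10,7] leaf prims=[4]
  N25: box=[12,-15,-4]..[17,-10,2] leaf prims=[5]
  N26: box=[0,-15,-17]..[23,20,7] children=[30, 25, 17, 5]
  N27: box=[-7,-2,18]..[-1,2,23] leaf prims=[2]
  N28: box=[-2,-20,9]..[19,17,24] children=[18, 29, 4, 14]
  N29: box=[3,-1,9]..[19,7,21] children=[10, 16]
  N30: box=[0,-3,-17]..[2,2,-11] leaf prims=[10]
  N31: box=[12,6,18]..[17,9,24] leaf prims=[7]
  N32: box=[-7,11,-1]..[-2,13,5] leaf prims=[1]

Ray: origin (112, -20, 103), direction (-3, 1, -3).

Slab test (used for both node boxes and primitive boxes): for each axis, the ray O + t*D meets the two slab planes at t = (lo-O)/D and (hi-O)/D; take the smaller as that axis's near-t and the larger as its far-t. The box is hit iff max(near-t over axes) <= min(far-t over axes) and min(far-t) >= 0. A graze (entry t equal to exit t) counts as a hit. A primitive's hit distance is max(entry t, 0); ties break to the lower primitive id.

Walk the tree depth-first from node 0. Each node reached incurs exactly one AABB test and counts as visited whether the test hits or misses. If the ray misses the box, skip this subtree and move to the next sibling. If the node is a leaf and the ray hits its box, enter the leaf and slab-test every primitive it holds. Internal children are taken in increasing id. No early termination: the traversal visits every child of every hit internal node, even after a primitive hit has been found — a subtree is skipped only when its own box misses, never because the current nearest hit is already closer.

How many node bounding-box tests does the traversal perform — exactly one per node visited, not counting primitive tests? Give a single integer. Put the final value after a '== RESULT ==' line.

Traverse from the root:
N0 x:[89/3,131/3] y:[0,40] z:[79/3,40] -> hit [89/3,40], descend [11, 13, 26, 28]
  N11 x:[113/3,127/3] y:[12,33] z:[80/3,107/3] -> miss, prune
  N13 x:[110/3,131/3] y:[10,40] z:[36,40] -> hit [110/3,40], descend [1, 3, 9, 20]
    N1 x:[39,118/3] y:[10,14] z:[38,40] -> miss, prune
    N3 x:[110/3,116/3] y:[21,26] z:[37,39] -> miss, prune
    N9 x:[37,122/3] y:[33,40] z:[36,39] -> hit [37,39], descend [12, 23]
      N12 x:[37,115/3] y:[35,40] z:[112/3,39] -> hit [112/3,115/3] leaf, test {P14@t=112/3}
      N23 x:[116/3,122/3] y:[33,35] z:[36,113/3] -> miss, prune
    N20 x:[43,131/3] y:[33,38] z:[110/3,37] -> miss, prune
  N26 x:[89/3,112/3] y:[5,40] z:[32,40] -> hit [32,112/3], descend [5, 17, 25, 30]
    N5 x:[89/3,107/3] y:[20,30] z:[32,106/3] -> miss, prune
    N17 x:[110/3,37] y:[34,40] z:[106/3,112/3] -> hit [110/3,37] leaf, test {P3@t=110/3}
    N25 x:[95/3,100/3] y:[5,10] z:[101/3,107/3] -> miss, prune
    N30 x:[110/3,112/3] y:[17,22] z:[38,40] -> miss, prune
  N28 x:[31,38] y:[0,37] z:[79/3,94/3] -> hit [31,94/3], descend [4, 14, 18, 29]
    N4 x:[109/3,38] y:[28,33] z:[92/3,31] -> miss, prune
    N14 x:[95/3,34] y:[26,37] z:[79/3,85/3] -> miss, prune
    N18 x:[34,36] y:[0,2] z:[28,29] -> miss, prune
    N29 x:[31,109/3] y:[19,27] z:[82/3,94/3] -> miss, prune

order=[0, 11, 13, 1, 3, 9, 12, 23, 20, 26, 5, 17, 25, 30, 28, 4, 14, 18, 29]  |boxes|=19  |leaves|=2  hit=P3

== RESULT ==
19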